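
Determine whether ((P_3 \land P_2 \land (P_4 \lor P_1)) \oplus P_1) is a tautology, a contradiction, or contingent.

contingent

P_1  P_2  P_3  P_4  |  (P_4 \lor P_1)  φ
 T    T    T    T   |        T         F
 T    T    T    F   |        T         F
 T    T    F    T   |        T         T
 T    T    F    F   |        T         T
 T    F    T    T   |        T         T
 T    F    T    F   |        T         T
 T    F    F    T   |        T         T
 T    F    F    F   |        T         T
 F    T    T    T   |        T         T
 F    T    T    F   |        F         F
 F    T    F    T   |        T         F
 F    T    F    F   |        F         F
 F    F    T    T   |        T         F
 F    F    T    F   |        F         F
 F    F    F    T   |        T         F
 F    F    F    F   |        F         F
7 of 16 rows are T, so the formula is contingent.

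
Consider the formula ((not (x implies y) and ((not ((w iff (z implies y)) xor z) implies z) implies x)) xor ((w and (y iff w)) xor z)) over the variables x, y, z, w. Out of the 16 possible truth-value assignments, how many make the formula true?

8

x | y | z | w || φ
T | T | T | T || F
T | T | T | F || T
T | T | F | T || T
T | T | F | F || F
T | F | T | T || F
T | F | T | F || F
T | F | F | T || T
T | F | F | F || T
F | T | T | T || F
F | T | T | F || T
F | T | F | T || T
F | T | F | F || F
F | F | T | T || T
F | F | T | F || T
F | F | F | T || F
F | F | F | F || F
The formula is true on 8 of the 16 rows.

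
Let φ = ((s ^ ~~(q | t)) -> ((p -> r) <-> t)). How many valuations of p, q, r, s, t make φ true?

p  q  r  s  t  |  φ
T  T  T  T  T  |  T
T  T  T  T  F  |  T
T  T  T  F  T  |  T
T  T  T  F  F  |  F
T  T  F  T  T  |  T
T  T  F  T  F  |  T
T  T  F  F  T  |  F
T  T  F  F  F  |  T
T  F  T  T  T  |  T
T  F  T  T  F  |  F
T  F  T  F  T  |  T
T  F  T  F  F  |  T
T  F  F  T  T  |  T
T  F  F  T  F  |  T
T  F  F  F  T  |  F
T  F  F  F  F  |  T
F  T  T  T  T  |  T
F  T  T  T  F  |  T
F  T  T  F  T  |  T
F  T  T  F  F  |  F
F  T  F  T  T  |  T
F  T  F  T  F  |  T
F  T  F  F  T  |  T
F  T  F  F  F  |  F
F  F  T  T  T  |  T
F  F  T  T  F  |  F
F  F  T  F  T  |  T
F  F  T  F  F  |  T
F  F  F  T  T  |  T
F  F  F  T  F  |  F
F  F  F  F  T  |  T
F  F  F  F  F  |  T
The formula is true on 24 of the 32 rows.

24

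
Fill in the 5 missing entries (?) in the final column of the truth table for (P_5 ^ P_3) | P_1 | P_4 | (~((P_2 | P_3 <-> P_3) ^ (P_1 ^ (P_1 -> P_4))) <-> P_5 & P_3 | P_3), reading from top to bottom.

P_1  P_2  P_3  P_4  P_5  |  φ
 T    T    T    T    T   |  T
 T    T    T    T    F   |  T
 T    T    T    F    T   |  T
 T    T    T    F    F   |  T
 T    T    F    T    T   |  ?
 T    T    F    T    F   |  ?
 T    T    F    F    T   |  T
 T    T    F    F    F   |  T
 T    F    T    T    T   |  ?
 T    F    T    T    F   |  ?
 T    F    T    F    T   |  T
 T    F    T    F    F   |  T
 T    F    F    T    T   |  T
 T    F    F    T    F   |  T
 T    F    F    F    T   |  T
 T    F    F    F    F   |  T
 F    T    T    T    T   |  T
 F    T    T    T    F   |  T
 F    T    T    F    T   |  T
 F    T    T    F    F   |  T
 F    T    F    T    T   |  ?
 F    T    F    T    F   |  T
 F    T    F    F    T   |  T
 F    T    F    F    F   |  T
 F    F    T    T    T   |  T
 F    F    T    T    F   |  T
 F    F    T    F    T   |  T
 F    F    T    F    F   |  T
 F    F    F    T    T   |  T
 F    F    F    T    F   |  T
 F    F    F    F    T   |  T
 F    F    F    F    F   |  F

T, T, T, T, T

Row P_1=T, P_2=T, P_3=F, P_4=T, P_5=T: (P_5 ^ P_3) = T, (P_1 | P_4) = T, (~((P_2 | P_3 <-> P_3) ^ (P_1 ^ (P_1 -> P_4))) <-> P_5 & P_3 | P_3) = F, so the formula = T.
Row P_1=T, P_2=T, P_3=F, P_4=T, P_5=F: (P_5 ^ P_3) = F, (P_1 | P_4) = T, (~((P_2 | P_3 <-> P_3) ^ (P_1 ^ (P_1 -> P_4))) <-> P_5 & P_3 | P_3) = F, so the formula = T.
Row P_1=T, P_2=F, P_3=T, P_4=T, P_5=T: (P_5 ^ P_3) = F, (P_1 | P_4) = T, (~((P_2 | P_3 <-> P_3) ^ (P_1 ^ (P_1 -> P_4))) <-> P_5 & P_3 | P_3) = F, so the formula = T.
Row P_1=T, P_2=F, P_3=T, P_4=T, P_5=F: (P_5 ^ P_3) = T, (P_1 | P_4) = T, (~((P_2 | P_3 <-> P_3) ^ (P_1 ^ (P_1 -> P_4))) <-> P_5 & P_3 | P_3) = F, so the formula = T.
Row P_1=F, P_2=T, P_3=F, P_4=T, P_5=T: (P_5 ^ P_3) = T, (P_1 | P_4) = T, (~((P_2 | P_3 <-> P_3) ^ (P_1 ^ (P_1 -> P_4))) <-> P_5 & P_3 | P_3) = T, so the formula = T.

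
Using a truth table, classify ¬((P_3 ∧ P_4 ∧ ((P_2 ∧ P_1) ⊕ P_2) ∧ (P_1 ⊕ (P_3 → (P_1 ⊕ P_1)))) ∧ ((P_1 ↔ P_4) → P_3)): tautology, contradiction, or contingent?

tautology

P_1 | P_2 | P_3 | P_4 | φ
--- | --- | --- | --- | -
 T  |  T  |  T  |  T  | T
 T  |  T  |  T  |  F  | T
 T  |  T  |  F  |  T  | T
 T  |  T  |  F  |  F  | T
 T  |  F  |  T  |  T  | T
 T  |  F  |  T  |  F  | T
 T  |  F  |  F  |  T  | T
 T  |  F  |  F  |  F  | T
 F  |  T  |  T  |  T  | T
 F  |  T  |  T  |  F  | T
 F  |  T  |  F  |  T  | T
 F  |  T  |  F  |  F  | T
 F  |  F  |  T  |  T  | T
 F  |  F  |  T  |  F  | T
 F  |  F  |  F  |  T  | T
 F  |  F  |  F  |  F  | T
Every row is T, so the formula is a tautology.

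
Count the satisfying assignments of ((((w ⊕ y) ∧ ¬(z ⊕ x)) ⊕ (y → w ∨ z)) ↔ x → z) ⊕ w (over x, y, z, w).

x | y | z | w | (w ⊕ y) | (z ⊕ x) | ¬(z ⊕ x) | ((w ⊕ y) ∧ ¬(z ⊕ x)) | (w ∨ z) | (y → (w ∨ z)) | (x → z) | φ
- | - | - | - | ------- | ------- | -------- | -------------------- | ------- | ------------- | ------- | -
F | F | F | F |    F    |    F    |    T     |          F           |    F    |       T       |    T    | T
F | F | F | T |    T    |    F    |    T     |          T           |    T    |       T       |    T    | T
F | F | T | F |    F    |    T    |    F     |          F           |    T    |       T       |    T    | T
F | F | T | T |    T    |    T    |    F     |          F           |    T    |       T       |    T    | F
F | T | F | F |    T    |    F    |    T     |          T           |    F    |       F       |    T    | T
F | T | F | T |    F    |    F    |    T     |          F           |    T    |       T       |    T    | F
F | T | T | F |    T    |    T    |    F     |          F           |    T    |       T       |    T    | T
F | T | T | T |    F    |    T    |    F     |          F           |    T    |       T       |    T    | F
T | F | F | F |    F    |    T    |    F     |          F           |    F    |       T       |    F    | F
T | F | F | T |    T    |    T    |    F     |          F           |    T    |       T       |    F    | T
T | F | T | F |    F    |    F    |    T     |          F           |    T    |       T       |    T    | T
T | F | T | T |    T    |    F    |    T     |          T           |    T    |       T       |    T    | T
T | T | F | F |    T    |    T    |    F     |          F           |    F    |       F       |    F    | T
T | T | F | T |    F    |    T    |    F     |          F           |    T    |       T       |    F    | T
T | T | T | F |    T    |    F    |    T     |          T           |    T    |       T       |    T    | F
T | T | T | T |    F    |    F    |    T     |          F           |    T    |       T       |    T    | F
The formula is true on 10 of the 16 rows.

10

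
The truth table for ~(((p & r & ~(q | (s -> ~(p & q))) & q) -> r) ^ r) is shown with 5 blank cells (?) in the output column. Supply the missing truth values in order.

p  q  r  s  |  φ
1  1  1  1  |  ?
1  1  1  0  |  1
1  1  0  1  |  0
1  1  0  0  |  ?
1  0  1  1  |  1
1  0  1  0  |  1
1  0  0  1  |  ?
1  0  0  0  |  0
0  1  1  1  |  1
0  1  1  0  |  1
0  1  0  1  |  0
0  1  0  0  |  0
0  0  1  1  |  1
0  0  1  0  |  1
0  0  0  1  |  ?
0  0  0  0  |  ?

Row p=1, q=1, r=1, s=1: ((p & r & ~(q | (s -> ~(p & q))) & q) -> r) = 1, (((p & r & ~(q | (s -> ~(p & q))) & q) -> r) ^ r) = 0, so the formula = 1.
Row p=1, q=1, r=0, s=0: ((p & r & ~(q | (s -> ~(p & q))) & q) -> r) = 1, (((p & r & ~(q | (s -> ~(p & q))) & q) -> r) ^ r) = 1, so the formula = 0.
Row p=1, q=0, r=0, s=1: ((p & r & ~(q | (s -> ~(p & q))) & q) -> r) = 1, (((p & r & ~(q | (s -> ~(p & q))) & q) -> r) ^ r) = 1, so the formula = 0.
Row p=0, q=0, r=0, s=1: ((p & r & ~(q | (s -> ~(p & q))) & q) -> r) = 1, (((p & r & ~(q | (s -> ~(p & q))) & q) -> r) ^ r) = 1, so the formula = 0.
Row p=0, q=0, r=0, s=0: ((p & r & ~(q | (s -> ~(p & q))) & q) -> r) = 1, (((p & r & ~(q | (s -> ~(p & q))) & q) -> r) ^ r) = 1, so the formula = 0.

1, 0, 0, 0, 0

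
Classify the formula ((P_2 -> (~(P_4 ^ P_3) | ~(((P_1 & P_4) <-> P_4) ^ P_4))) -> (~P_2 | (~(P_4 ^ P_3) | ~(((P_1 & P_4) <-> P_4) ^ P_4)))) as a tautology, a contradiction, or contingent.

tautology

P_1 | P_2 | P_3 | P_4 || φ
 F  |  F  |  F  |  F  || T
 F  |  F  |  F  |  T  || T
 F  |  F  |  T  |  F  || T
 F  |  F  |  T  |  T  || T
 F  |  T  |  F  |  F  || T
 F  |  T  |  F  |  T  || T
 F  |  T  |  T  |  F  || T
 F  |  T  |  T  |  T  || T
 T  |  F  |  F  |  F  || T
 T  |  F  |  F  |  T  || T
 T  |  F  |  T  |  F  || T
 T  |  F  |  T  |  T  || T
 T  |  T  |  F  |  F  || T
 T  |  T  |  F  |  T  || T
 T  |  T  |  T  |  F  || T
 T  |  T  |  T  |  T  || T
Every row is T, so the formula is a tautology.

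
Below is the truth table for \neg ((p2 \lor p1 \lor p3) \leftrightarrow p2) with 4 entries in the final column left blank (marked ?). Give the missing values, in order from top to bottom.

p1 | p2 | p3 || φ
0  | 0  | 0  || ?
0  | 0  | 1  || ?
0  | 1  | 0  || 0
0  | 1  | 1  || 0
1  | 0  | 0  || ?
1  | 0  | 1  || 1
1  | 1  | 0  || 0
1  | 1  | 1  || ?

0, 1, 1, 0

Row p1=0, p2=0, p3=0: (p2 \lor p1 \lor p3) = 0, ((p2 \lor p1 \lor p3) \leftrightarrow p2) = 1, so the formula = 0.
Row p1=0, p2=0, p3=1: (p2 \lor p1 \lor p3) = 1, ((p2 \lor p1 \lor p3) \leftrightarrow p2) = 0, so the formula = 1.
Row p1=1, p2=0, p3=0: (p2 \lor p1 \lor p3) = 1, ((p2 \lor p1 \lor p3) \leftrightarrow p2) = 0, so the formula = 1.
Row p1=1, p2=1, p3=1: (p2 \lor p1 \lor p3) = 1, ((p2 \lor p1 \lor p3) \leftrightarrow p2) = 1, so the formula = 0.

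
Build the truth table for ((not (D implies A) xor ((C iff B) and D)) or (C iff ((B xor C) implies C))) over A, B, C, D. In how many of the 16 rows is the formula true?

13

  A   |   B   |   C   |   D   ||   φ  
 True |  True |  True |  True ||  True
 True |  True |  True | False ||  True
 True |  True | False |  True ||  True
 True |  True | False | False ||  True
 True | False |  True |  True ||  True
 True | False |  True | False ||  True
 True | False | False |  True ||  True
 True | False | False | False || False
False |  True |  True |  True ||  True
False |  True |  True | False ||  True
False |  True | False |  True ||  True
False |  True | False | False ||  True
False | False |  True |  True ||  True
False | False |  True | False ||  True
False | False | False |  True || False
False | False | False | False || False
The formula is true on 13 of the 16 rows.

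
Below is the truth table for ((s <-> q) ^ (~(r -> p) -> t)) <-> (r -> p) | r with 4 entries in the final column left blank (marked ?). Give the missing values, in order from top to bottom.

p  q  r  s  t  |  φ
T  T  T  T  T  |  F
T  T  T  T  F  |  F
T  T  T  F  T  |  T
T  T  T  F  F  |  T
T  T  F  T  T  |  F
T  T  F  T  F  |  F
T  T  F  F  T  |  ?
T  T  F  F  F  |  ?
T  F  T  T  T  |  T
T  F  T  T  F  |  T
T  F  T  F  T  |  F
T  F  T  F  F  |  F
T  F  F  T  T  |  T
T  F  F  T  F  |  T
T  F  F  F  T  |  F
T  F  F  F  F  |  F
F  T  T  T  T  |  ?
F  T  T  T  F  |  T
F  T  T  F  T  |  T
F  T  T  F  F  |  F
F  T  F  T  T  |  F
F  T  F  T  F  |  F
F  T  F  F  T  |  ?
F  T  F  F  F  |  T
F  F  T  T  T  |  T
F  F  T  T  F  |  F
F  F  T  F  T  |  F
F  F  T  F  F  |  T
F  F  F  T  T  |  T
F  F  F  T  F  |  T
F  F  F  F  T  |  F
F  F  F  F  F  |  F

T, T, F, T

Row p=T, q=T, r=F, s=F, t=T: ((s <-> q) ^ (~(r -> p) -> t)) = T, ((r -> p) | r) = T, so the formula = T.
Row p=T, q=T, r=F, s=F, t=F: ((s <-> q) ^ (~(r -> p) -> t)) = T, ((r -> p) | r) = T, so the formula = T.
Row p=F, q=T, r=T, s=T, t=T: ((s <-> q) ^ (~(r -> p) -> t)) = F, ((r -> p) | r) = T, so the formula = F.
Row p=F, q=T, r=F, s=F, t=T: ((s <-> q) ^ (~(r -> p) -> t)) = T, ((r -> p) | r) = T, so the formula = T.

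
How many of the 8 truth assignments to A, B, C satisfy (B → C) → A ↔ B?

A  B  C  |  (((B → C) → A) ↔ B)
T  T  T  |           T         
T  T  F  |           T         
T  F  T  |           F         
T  F  F  |           F         
F  T  T  |           F         
F  T  F  |           T         
F  F  T  |           T         
F  F  F  |           T         
The formula is true on 5 of the 8 rows.

5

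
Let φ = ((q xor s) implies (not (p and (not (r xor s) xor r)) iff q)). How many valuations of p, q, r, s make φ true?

10

  p      q      r      s    |  (q xor s)  (r xor s)  not (r xor s)  (not (r xor s) xor r)    φ  
False  False  False  False  |    False      False         True               True           True
False  False  False   True  |     True       True        False              False          False
False  False   True  False  |    False       True        False               True           True
False  False   True   True  |     True      False         True              False          False
False   True  False  False  |     True      False         True               True           True
False   True  False   True  |    False       True        False              False           True
False   True   True  False  |     True       True        False               True           True
False   True   True   True  |    False      False         True              False           True
 True  False  False  False  |    False      False         True               True           True
 True  False  False   True  |     True       True        False              False          False
 True  False   True  False  |    False       True        False               True           True
 True  False   True   True  |     True      False         True              False          False
 True   True  False  False  |     True      False         True               True          False
 True   True  False   True  |    False       True        False              False           True
 True   True   True  False  |     True       True        False               True          False
 True   True   True   True  |    False      False         True              False           True
The formula is true on 10 of the 16 rows.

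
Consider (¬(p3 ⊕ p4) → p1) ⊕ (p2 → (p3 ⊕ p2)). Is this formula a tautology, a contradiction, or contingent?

p1  p2  p3  p4  |  φ
T   T   T   T   |  T
T   T   T   F   |  T
T   T   F   T   |  F
T   T   F   F   |  F
T   F   T   T   |  F
T   F   T   F   |  F
T   F   F   T   |  F
T   F   F   F   |  F
F   T   T   T   |  F
F   T   T   F   |  T
F   T   F   T   |  F
F   T   F   F   |  T
F   F   T   T   |  T
F   F   T   F   |  F
F   F   F   T   |  F
F   F   F   F   |  T
6 of 16 rows are T, so the formula is contingent.

contingent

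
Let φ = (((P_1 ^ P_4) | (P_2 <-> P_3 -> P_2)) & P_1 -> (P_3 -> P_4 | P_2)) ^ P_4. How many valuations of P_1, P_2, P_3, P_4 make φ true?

7

P_1  P_2  P_3  P_4     (P_1 ^ P_4)  (P_3 -> P_2)  (P_2 <-> (P_3 -> P_2))  (P_4 | P_2)  (P_3 -> (P_4 | P_2))  φ
 1    1    1    1           0            1                  1                  1                1            0
 1    1    1    0           1            1                  1                  1                1            1
 1    1    0    1           0            1                  1                  1                1            0
 1    1    0    0           1            1                  1                  1                1            1
 1    0    1    1           0            0                  1                  1                1            0
 1    0    1    0           1            0                  1                  0                0            0
 1    0    0    1           0            1                  0                  1                1            0
 1    0    0    0           1            1                  0                  0                1            1
 0    1    1    1           1            1                  1                  1                1            0
 0    1    1    0           0            1                  1                  1                1            1
 0    1    0    1           1            1                  1                  1                1            0
 0    1    0    0           0            1                  1                  1                1            1
 0    0    1    1           1            0                  1                  1                1            0
 0    0    1    0           0            0                  1                  0                0            1
 0    0    0    1           1            1                  0                  1                1            0
 0    0    0    0           0            1                  0                  0                1            1
The formula is true on 7 of the 16 rows.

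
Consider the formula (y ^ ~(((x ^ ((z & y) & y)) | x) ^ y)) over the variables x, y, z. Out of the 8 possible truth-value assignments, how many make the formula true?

x  y  z     (z & y)  ((z & y) & y)  (x ^ ((z & y) & y))  ((x ^ ((z & y) & y)) | x)  φ
T  T  T        T           T                 F                       T              F
T  T  F        F           F                 T                       T              F
T  F  T        F           F                 T                       T              F
T  F  F        F           F                 T                       T              F
F  T  T        T           T                 T                       T              F
F  T  F        F           F                 F                       F              T
F  F  T        F           F                 F                       F              T
F  F  F        F           F                 F                       F              T
The formula is true on 3 of the 8 rows.

3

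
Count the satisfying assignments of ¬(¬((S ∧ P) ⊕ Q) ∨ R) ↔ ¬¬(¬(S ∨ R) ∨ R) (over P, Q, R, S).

P | Q | R | S | φ
- | - | - | - | -
F | F | F | F | F
F | F | F | T | T
F | F | T | F | F
F | F | T | T | F
F | T | F | F | T
F | T | F | T | F
F | T | T | F | F
F | T | T | T | F
T | F | F | F | F
T | F | F | T | F
T | F | T | F | F
T | F | T | T | F
T | T | F | F | T
T | T | F | T | T
T | T | T | F | F
T | T | T | T | F
The formula is true on 4 of the 16 rows.

4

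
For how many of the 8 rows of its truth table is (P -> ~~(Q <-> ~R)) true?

P | Q | R || ~R | (Q <-> ~R) | ~(Q <-> ~R) | ~~(Q <-> ~R) | (P -> ~~(Q <-> ~R))
0 | 0 | 0 || 1  |     0      |      1      |      0       |          1         
0 | 0 | 1 || 0  |     1      |      0      |      1       |          1         
0 | 1 | 0 || 1  |     1      |      0      |      1       |          1         
0 | 1 | 1 || 0  |     0      |      1      |      0       |          1         
1 | 0 | 0 || 1  |     0      |      1      |      0       |          0         
1 | 0 | 1 || 0  |     1      |      0      |      1       |          1         
1 | 1 | 0 || 1  |     1      |      0      |      1       |          1         
1 | 1 | 1 || 0  |     0      |      1      |      0       |          0         
The formula is true on 6 of the 8 rows.

6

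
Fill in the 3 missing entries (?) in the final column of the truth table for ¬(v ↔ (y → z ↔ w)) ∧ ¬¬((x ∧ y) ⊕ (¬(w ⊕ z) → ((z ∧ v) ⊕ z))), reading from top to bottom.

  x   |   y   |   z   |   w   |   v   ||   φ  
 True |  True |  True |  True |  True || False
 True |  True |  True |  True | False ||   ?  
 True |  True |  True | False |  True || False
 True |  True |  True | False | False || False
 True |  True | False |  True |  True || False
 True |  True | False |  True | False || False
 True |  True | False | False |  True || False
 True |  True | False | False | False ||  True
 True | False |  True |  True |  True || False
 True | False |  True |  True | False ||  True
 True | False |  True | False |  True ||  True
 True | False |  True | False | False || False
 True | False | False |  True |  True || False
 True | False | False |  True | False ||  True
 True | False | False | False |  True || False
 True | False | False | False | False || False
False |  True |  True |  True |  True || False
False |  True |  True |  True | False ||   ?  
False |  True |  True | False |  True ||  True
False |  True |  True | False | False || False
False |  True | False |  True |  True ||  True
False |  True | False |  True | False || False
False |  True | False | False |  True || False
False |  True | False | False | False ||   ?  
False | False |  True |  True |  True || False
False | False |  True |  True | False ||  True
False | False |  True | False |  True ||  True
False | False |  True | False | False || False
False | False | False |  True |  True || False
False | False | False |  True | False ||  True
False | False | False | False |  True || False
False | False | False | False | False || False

Row x=True, y=True, z=True, w=True, v=False: ¬(v ↔ (y → z ↔ w)) = True, ¬¬((x ∧ y) ⊕ (¬(w ⊕ z) → ((z ∧ v) ⊕ z))) = False, so the formula = False.
Row x=False, y=True, z=True, w=True, v=False: ¬(v ↔ (y → z ↔ w)) = True, ¬¬((x ∧ y) ⊕ (¬(w ⊕ z) → ((z ∧ v) ⊕ z))) = True, so the formula = True.
Row x=False, y=True, z=False, w=False, v=False: ¬(v ↔ (y → z ↔ w)) = True, ¬¬((x ∧ y) ⊕ (¬(w ⊕ z) → ((z ∧ v) ⊕ z))) = False, so the formula = False.

False, True, False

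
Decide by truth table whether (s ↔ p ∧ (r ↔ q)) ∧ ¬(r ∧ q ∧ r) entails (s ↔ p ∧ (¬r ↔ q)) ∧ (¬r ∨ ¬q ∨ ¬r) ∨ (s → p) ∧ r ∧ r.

  p   |   q   |   r   |   s   ||   φ   |   ψ  
False | False | False | False ||  True |  True
False | False | False |  True || False | False
False | False |  True | False ||  True |  True
False | False |  True |  True || False | False
False |  True | False | False ||  True |  True
False |  True | False |  True || False | False
False |  True |  True | False || False |  True
False |  True |  True |  True || False | False
 True | False | False | False || False |  True
 True | False | False |  True ||  True | False
 True | False |  True | False ||  True |  True
 True | False |  True |  True || False |  True
 True |  True | False | False ||  True | False
 True |  True | False |  True || False |  True
 True |  True |  True | False || False |  True
 True |  True |  True |  True || False |  True
At p=True, q=False, r=False, s=True we have φ true but ψ false, so φ does not entail ψ.

no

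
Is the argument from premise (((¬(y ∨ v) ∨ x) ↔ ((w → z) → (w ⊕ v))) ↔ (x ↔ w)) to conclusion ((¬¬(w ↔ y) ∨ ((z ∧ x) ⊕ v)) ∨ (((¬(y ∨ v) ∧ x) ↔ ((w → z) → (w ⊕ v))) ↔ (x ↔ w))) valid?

no

x | y | z | w | v | φ | ψ
- | - | - | - | - | - | -
F | F | F | F | F | F | T
F | F | F | F | T | F | T
F | F | F | T | F | F | T
F | F | F | T | T | T | T
F | F | T | F | F | F | T
F | F | T | F | T | F | T
F | F | T | T | F | F | T
F | F | T | T | T | F | T
F | T | F | F | F | T | T
F | T | F | F | T | F | T
F | T | F | T | F | T | T
F | T | F | T | T | T | T
F | T | T | F | F | T | T
F | T | T | F | T | F | T
F | T | T | T | F | T | T
F | T | T | T | T | F | T
T | F | F | F | F | T | T
T | F | F | F | T | F | T
T | F | F | T | F | T | T
T | F | F | T | T | T | T
T | F | T | F | F | T | T
T | F | T | F | T | F | T
T | F | T | T | F | T | T
T | F | T | T | T | F | T
T | T | F | F | F | T | F
T | T | F | F | T | F | T
T | T | F | T | F | T | T
T | T | F | T | T | T | T
T | T | T | F | F | T | T
T | T | T | F | T | F | T
T | T | T | T | F | T | T
T | T | T | T | T | F | T
At x=T, y=T, z=F, w=F, v=F we have φ true but ψ false, so φ does not entail ψ.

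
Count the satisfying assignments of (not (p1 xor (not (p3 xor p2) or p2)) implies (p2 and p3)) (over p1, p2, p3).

p1 | p2 | p3 | (p3 xor p2) | not (p3 xor p2) | (not (p3 xor p2) or p2) | (p2 and p3) | φ
-- | -- | -- | ----------- | --------------- | ----------------------- | ----------- | -
0  | 0  | 0  |      0      |        1        |            1            |      0      | 1
0  | 0  | 1  |      1      |        0        |            0            |      0      | 0
0  | 1  | 0  |      1      |        0        |            1            |      0      | 1
0  | 1  | 1  |      0      |        1        |            1            |      1      | 1
1  | 0  | 0  |      0      |        1        |            1            |      0      | 0
1  | 0  | 1  |      1      |        0        |            0            |      0      | 1
1  | 1  | 0  |      1      |        0        |            1            |      0      | 0
1  | 1  | 1  |      0      |        1        |            1            |      1      | 1
The formula is true on 5 of the 8 rows.

5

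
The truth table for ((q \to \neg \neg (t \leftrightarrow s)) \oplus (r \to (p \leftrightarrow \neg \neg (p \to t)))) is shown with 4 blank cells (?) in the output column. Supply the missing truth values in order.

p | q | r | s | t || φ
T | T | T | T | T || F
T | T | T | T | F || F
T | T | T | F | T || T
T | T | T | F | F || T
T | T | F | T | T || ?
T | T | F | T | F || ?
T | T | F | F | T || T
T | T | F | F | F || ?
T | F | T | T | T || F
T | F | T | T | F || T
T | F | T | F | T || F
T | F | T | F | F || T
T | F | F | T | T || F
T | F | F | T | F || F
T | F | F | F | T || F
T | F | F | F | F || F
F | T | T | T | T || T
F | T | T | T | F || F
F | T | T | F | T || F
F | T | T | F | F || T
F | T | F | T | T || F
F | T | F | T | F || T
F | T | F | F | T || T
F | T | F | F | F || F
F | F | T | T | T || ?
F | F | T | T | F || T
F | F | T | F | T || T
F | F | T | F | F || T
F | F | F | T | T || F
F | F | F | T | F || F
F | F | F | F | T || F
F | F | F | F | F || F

F, T, F, T

Row p=T, q=T, r=F, s=T, t=T: (q \to \neg \neg (t \leftrightarrow s)) = T, (r \to (p \leftrightarrow \neg \neg (p \to t))) = T, so the formula = F.
Row p=T, q=T, r=F, s=T, t=F: (q \to \neg \neg (t \leftrightarrow s)) = F, (r \to (p \leftrightarrow \neg \neg (p \to t))) = T, so the formula = T.
Row p=T, q=T, r=F, s=F, t=F: (q \to \neg \neg (t \leftrightarrow s)) = T, (r \to (p \leftrightarrow \neg \neg (p \to t))) = T, so the formula = F.
Row p=F, q=F, r=T, s=T, t=T: (q \to \neg \neg (t \leftrightarrow s)) = T, (r \to (p \leftrightarrow \neg \neg (p \to t))) = F, so the formula = T.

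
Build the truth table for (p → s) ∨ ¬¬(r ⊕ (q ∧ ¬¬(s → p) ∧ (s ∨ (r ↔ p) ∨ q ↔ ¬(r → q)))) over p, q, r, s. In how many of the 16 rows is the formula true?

14

p | q | r | s | (p → s) | (s → p) | ¬(s → p) | ¬¬(s → p) | (r ↔ p) | (s ∨ (r ↔ p) ∨ q) | (r → q) | ¬(r → q) | φ
- | - | - | - | ------- | ------- | -------- | --------- | ------- | ----------------- | ------- | -------- | -
1 | 1 | 1 | 1 |    1    |    1    |    0     |     1     |    1    |         1         |    1    |    0     | 1
1 | 1 | 1 | 0 |    0    |    1    |    0     |     1     |    1    |         1         |    1    |    0     | 1
1 | 1 | 0 | 1 |    1    |    1    |    0     |     1     |    0    |         1         |    1    |    0     | 1
1 | 1 | 0 | 0 |    0    |    1    |    0     |     1     |    0    |         1         |    1    |    0     | 0
1 | 0 | 1 | 1 |    1    |    1    |    0     |     1     |    1    |         1         |    0    |    1     | 1
1 | 0 | 1 | 0 |    0    |    1    |    0     |     1     |    1    |         1         |    0    |    1     | 1
1 | 0 | 0 | 1 |    1    |    1    |    0     |     1     |    0    |         1         |    1    |    0     | 1
1 | 0 | 0 | 0 |    0    |    1    |    0     |     1     |    0    |         0         |    1    |    0     | 0
0 | 1 | 1 | 1 |    1    |    0    |    1     |     0     |    0    |         1         |    1    |    0     | 1
0 | 1 | 1 | 0 |    1    |    1    |    0     |     1     |    0    |         1         |    1    |    0     | 1
0 | 1 | 0 | 1 |    1    |    0    |    1     |     0     |    1    |         1         |    1    |    0     | 1
0 | 1 | 0 | 0 |    1    |    1    |    0     |     1     |    1    |         1         |    1    |    0     | 1
0 | 0 | 1 | 1 |    1    |    0    |    1     |     0     |    0    |         1         |    0    |    1     | 1
0 | 0 | 1 | 0 |    1    |    1    |    0     |     1     |    0    |         0         |    0    |    1     | 1
0 | 0 | 0 | 1 |    1    |    0    |    1     |     0     |    1    |         1         |    1    |    0     | 1
0 | 0 | 0 | 0 |    1    |    1    |    0     |     1     |    1    |         1         |    1    |    0     | 1
The formula is true on 14 of the 16 rows.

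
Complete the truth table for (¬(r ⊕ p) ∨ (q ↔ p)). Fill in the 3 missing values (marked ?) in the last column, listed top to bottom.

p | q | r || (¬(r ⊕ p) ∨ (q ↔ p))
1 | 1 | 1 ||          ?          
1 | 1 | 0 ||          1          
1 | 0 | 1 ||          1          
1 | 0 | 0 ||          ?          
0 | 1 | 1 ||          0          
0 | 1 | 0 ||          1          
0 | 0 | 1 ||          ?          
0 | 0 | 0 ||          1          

Row p=1, q=1, r=1: ¬(r ⊕ p) = 1, (q ↔ p) = 1, so (¬(r ⊕ p) ∨ (q ↔ p)) = 1.
Row p=1, q=0, r=0: ¬(r ⊕ p) = 0, (q ↔ p) = 0, so (¬(r ⊕ p) ∨ (q ↔ p)) = 0.
Row p=0, q=0, r=1: ¬(r ⊕ p) = 0, (q ↔ p) = 1, so (¬(r ⊕ p) ∨ (q ↔ p)) = 1.

1, 0, 1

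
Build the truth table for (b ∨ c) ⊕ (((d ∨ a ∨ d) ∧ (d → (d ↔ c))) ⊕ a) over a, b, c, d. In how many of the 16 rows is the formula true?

10

a  b  c  d  |  (b ∨ c)  (d ∨ a ∨ d)  (d ↔ c)  (d → (d ↔ c))  φ
1  1  1  1  |     1          1          1           1        1
1  1  1  0  |     1          1          0           1        1
1  1  0  1  |     1          1          0           0        0
1  1  0  0  |     1          1          1           1        1
1  0  1  1  |     1          1          1           1        1
1  0  1  0  |     1          1          0           1        1
1  0  0  1  |     0          1          0           0        1
1  0  0  0  |     0          1          1           1        0
0  1  1  1  |     1          1          1           1        0
0  1  1  0  |     1          0          0           1        1
0  1  0  1  |     1          1          0           0        1
0  1  0  0  |     1          0          1           1        1
0  0  1  1  |     1          1          1           1        0
0  0  1  0  |     1          0          0           1        1
0  0  0  1  |     0          1          0           0        0
0  0  0  0  |     0          0          1           1        0
The formula is true on 10 of the 16 rows.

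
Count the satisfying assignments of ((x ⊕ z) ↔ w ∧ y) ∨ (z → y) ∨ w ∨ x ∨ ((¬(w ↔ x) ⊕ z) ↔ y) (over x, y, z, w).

x  y  z  w  |  φ
T  T  T  T  |  T
T  T  T  F  |  T
T  T  F  T  |  T
T  T  F  F  |  T
T  F  T  T  |  T
T  F  T  F  |  T
T  F  F  T  |  T
T  F  F  F  |  T
F  T  T  T  |  T
F  T  T  F  |  T
F  T  F  T  |  T
F  T  F  F  |  T
F  F  T  T  |  T
F  F  T  F  |  F
F  F  F  T  |  T
F  F  F  F  |  T
The formula is true on 15 of the 16 rows.

15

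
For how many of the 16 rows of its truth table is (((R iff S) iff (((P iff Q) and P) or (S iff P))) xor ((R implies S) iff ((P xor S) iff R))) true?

  P      Q      R      S    |  (R iff S)  (P iff Q)  ((P iff Q) and P)  (S iff P)  (R implies S)  (P xor S)  ((P xor S) iff R)    φ  
False  False  False  False  |     True       True          False           True         True        False           True        False
False  False  False   True  |    False       True          False          False         True         True          False         True
False  False   True  False  |    False       True          False           True        False        False          False         True
False  False   True   True  |     True       True          False          False         True         True           True         True
False   True  False  False  |     True      False          False           True         True        False           True        False
False   True  False   True  |    False      False          False          False         True         True          False         True
False   True   True  False  |    False      False          False           True        False        False          False         True
False   True   True   True  |     True      False          False          False         True         True           True         True
 True  False  False  False  |     True      False          False          False         True         True          False        False
 True  False  False   True  |    False      False          False           True         True        False           True         True
 True  False   True  False  |    False      False          False          False        False         True           True         True
 True  False   True   True  |     True      False          False           True         True        False          False         True
 True   True  False  False  |     True       True           True          False         True         True          False         True
 True   True  False   True  |    False       True           True           True         True        False           True         True
 True   True   True  False  |    False       True           True          False        False         True           True        False
 True   True   True   True  |     True       True           True           True         True        False          False         True
The formula is true on 12 of the 16 rows.

12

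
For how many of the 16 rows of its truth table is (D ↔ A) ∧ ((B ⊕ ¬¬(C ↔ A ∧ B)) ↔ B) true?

A  B  C  D  |  (D ↔ A)  (A ∧ B)  (C ↔ (A ∧ B))  ¬(C ↔ (A ∧ B))  ¬¬(C ↔ (A ∧ B))  (B ⊕ ¬¬(C ↔ (A ∧ B)))  ((B ⊕ ¬¬(C ↔ (A ∧ B))) ↔ B)  φ
T  T  T  T  |     T        T           T              F                T                   F                         F               F
T  T  T  F  |     F        T           T              F                T                   F                         F               F
T  T  F  T  |     T        T           F              T                F                   T                         T               T
T  T  F  F  |     F        T           F              T                F                   T                         T               F
T  F  T  T  |     T        F           F              T                F                   F                         T               T
T  F  T  F  |     F        F           F              T                F                   F                         T               F
T  F  F  T  |     T        F           T              F                T                   T                         F               F
T  F  F  F  |     F        F           T              F                T                   T                         F               F
F  T  T  T  |     F        F           F              T                F                   T                         T               F
F  T  T  F  |     T        F           F              T                F                   T                         T               T
F  T  F  T  |     F        F           T              F                T                   F                         F               F
F  T  F  F  |     T        F           T              F                T                   F                         F               F
F  F  T  T  |     F        F           F              T                F                   F                         T               F
F  F  T  F  |     T        F           F              T                F                   F                         T               T
F  F  F  T  |     F        F           T              F                T                   T                         F               F
F  F  F  F  |     T        F           T              F                T                   T                         F               F
The formula is true on 4 of the 16 rows.

4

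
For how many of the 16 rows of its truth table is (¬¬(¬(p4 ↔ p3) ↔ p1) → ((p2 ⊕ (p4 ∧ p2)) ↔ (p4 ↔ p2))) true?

10

p1 | p2 | p3 | p4 | φ
-- | -- | -- | -- | -
T  | T  | T  | T  | T
T  | T  | T  | F  | F
T  | T  | F  | T  | F
T  | T  | F  | F  | T
T  | F  | T  | T  | T
T  | F  | T  | F  | F
T  | F  | F  | T  | T
T  | F  | F  | F  | T
F  | T  | T  | T  | F
F  | T  | T  | F  | T
F  | T  | F  | T  | T
F  | T  | F  | F  | F
F  | F  | T  | T  | T
F  | F  | T  | F  | T
F  | F  | F  | T  | T
F  | F  | F  | F  | F
The formula is true on 10 of the 16 rows.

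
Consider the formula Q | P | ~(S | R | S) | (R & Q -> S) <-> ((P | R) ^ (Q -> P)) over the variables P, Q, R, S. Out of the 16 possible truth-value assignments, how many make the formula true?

4

P  Q  R  S     (S | R | S)  ~(S | R | S)  (R & Q)  ((R & Q) -> S)  (P | R)  (Q -> P)  ((P | R) ^ (Q -> P))  φ
1  1  1  1          1            0           1           1            1        1               0            0
1  1  1  0          1            0           1           0            1        1               0            0
1  1  0  1          1            0           0           1            1        1               0            0
1  1  0  0          0            1           0           1            1        1               0            0
1  0  1  1          1            0           0           1            1        1               0            0
1  0  1  0          1            0           0           1            1        1               0            0
1  0  0  1          1            0           0           1            1        1               0            0
1  0  0  0          0            1           0           1            1        1               0            0
0  1  1  1          1            0           1           1            1        0               1            1
0  1  1  0          1            0           1           0            1        0               1            1
0  1  0  1          1            0           0           1            0        0               0            0
0  1  0  0          0            1           0           1            0        0               0            0
0  0  1  1          1            0           0           1            1        1               0            0
0  0  1  0          1            0           0           1            1        1               0            0
0  0  0  1          1            0           0           1            0        1               1            1
0  0  0  0          0            1           0           1            0        1               1            1
The formula is true on 4 of the 16 rows.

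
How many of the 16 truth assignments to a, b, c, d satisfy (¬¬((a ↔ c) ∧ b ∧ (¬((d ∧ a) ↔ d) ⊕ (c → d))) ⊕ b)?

a | b | c | d | (a ↔ c) | (d ∧ a) | ((d ∧ a) ↔ d) | ¬((d ∧ a) ↔ d) | (c → d) | (¬((d ∧ a) ↔ d) ⊕ (c → d)) | φ
- | - | - | - | ------- | ------- | ------------- | -------------- | ------- | -------------------------- | -
0 | 0 | 0 | 0 |    1    |    0    |       1       |       0        |    1    |             1              | 0
0 | 0 | 0 | 1 |    1    |    0    |       0       |       1        |    1    |             0              | 0
0 | 0 | 1 | 0 |    0    |    0    |       1       |       0        |    0    |             0              | 0
0 | 0 | 1 | 1 |    0    |    0    |       0       |       1        |    1    |             0              | 0
0 | 1 | 0 | 0 |    1    |    0    |       1       |       0        |    1    |             1              | 0
0 | 1 | 0 | 1 |    1    |    0    |       0       |       1        |    1    |             0              | 1
0 | 1 | 1 | 0 |    0    |    0    |       1       |       0        |    0    |             0              | 1
0 | 1 | 1 | 1 |    0    |    0    |       0       |       1        |    1    |             0              | 1
1 | 0 | 0 | 0 |    0    |    0    |       1       |       0        |    1    |             1              | 0
1 | 0 | 0 | 1 |    0    |    1    |       1       |       0        |    1    |             1              | 0
1 | 0 | 1 | 0 |    1    |    0    |       1       |       0        |    0    |             0              | 0
1 | 0 | 1 | 1 |    1    |    1    |       1       |       0        |    1    |             1              | 0
1 | 1 | 0 | 0 |    0    |    0    |       1       |       0        |    1    |             1              | 1
1 | 1 | 0 | 1 |    0    |    1    |       1       |       0        |    1    |             1              | 1
1 | 1 | 1 | 0 |    1    |    0    |       1       |       0        |    0    |             0              | 1
1 | 1 | 1 | 1 |    1    |    1    |       1       |       0        |    1    |             1              | 0
The formula is true on 6 of the 16 rows.

6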